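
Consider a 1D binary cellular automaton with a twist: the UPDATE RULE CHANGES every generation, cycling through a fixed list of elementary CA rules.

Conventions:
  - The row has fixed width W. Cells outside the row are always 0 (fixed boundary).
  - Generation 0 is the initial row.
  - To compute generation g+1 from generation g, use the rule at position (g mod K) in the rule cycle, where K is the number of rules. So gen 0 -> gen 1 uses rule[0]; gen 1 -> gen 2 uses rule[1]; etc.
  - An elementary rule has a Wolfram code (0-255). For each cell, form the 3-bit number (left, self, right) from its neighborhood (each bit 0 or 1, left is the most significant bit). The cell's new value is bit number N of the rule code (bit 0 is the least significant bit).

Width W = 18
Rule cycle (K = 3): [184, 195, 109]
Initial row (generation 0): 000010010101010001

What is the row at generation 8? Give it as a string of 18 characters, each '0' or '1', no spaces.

Gen 0: 000010010101010001
Gen 1 (rule 184): 000001001010101000
Gen 2 (rule 195): 111110010000000011
Gen 3 (rule 109): 100010010111111011
Gen 4 (rule 184): 010001001111110110
Gen 5 (rule 195): 100110010111110010
Gen 6 (rule 109): 100110011100010010
Gen 7 (rule 184): 010101011010001001
Gen 8 (rule 195): 100000001000110010

Answer: 100000001000110010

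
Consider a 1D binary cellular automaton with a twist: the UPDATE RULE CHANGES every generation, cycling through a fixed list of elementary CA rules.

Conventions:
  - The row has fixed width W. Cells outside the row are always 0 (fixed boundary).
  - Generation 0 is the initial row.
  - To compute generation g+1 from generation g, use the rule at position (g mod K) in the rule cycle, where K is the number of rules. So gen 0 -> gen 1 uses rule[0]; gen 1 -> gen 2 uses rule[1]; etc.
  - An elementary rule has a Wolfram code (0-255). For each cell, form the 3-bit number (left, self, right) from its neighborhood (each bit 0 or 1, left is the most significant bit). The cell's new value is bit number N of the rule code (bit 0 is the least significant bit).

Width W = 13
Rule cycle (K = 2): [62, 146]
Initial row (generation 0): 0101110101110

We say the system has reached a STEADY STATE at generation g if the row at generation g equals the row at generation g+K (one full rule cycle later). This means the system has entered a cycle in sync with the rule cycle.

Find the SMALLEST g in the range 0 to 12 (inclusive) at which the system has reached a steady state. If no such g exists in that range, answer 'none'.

Answer: 4

Derivation:
Gen 0: 0101110101110
Gen 1 (rule 62): 1111001111001
Gen 2 (rule 146): 0110110110110
Gen 3 (rule 62): 1101101101101
Gen 4 (rule 146): 0000000000000
Gen 5 (rule 62): 0000000000000
Gen 6 (rule 146): 0000000000000
Gen 7 (rule 62): 0000000000000
Gen 8 (rule 146): 0000000000000
Gen 9 (rule 62): 0000000000000
Gen 10 (rule 146): 0000000000000
Gen 11 (rule 62): 0000000000000
Gen 12 (rule 146): 0000000000000
Gen 13 (rule 62): 0000000000000
Gen 14 (rule 146): 0000000000000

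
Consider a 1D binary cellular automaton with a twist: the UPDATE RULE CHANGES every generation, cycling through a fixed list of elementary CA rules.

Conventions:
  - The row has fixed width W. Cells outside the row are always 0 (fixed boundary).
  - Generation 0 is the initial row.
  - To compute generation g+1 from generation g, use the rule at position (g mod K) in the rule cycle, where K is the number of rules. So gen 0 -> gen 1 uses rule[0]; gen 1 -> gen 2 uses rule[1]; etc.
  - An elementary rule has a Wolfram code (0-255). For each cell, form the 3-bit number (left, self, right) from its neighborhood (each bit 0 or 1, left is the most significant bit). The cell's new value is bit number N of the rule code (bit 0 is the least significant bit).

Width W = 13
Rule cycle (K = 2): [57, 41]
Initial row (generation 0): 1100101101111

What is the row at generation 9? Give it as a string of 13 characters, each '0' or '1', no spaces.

Answer: 0011011100101

Derivation:
Gen 0: 1100101101111
Gen 1 (rule 57): 1010011011000
Gen 2 (rule 41): 0100010110011
Gen 3 (rule 57): 0011001101010
Gen 4 (rule 41): 1010001010100
Gen 5 (rule 57): 0101100101011
Gen 6 (rule 41): 0011000010110
Gen 7 (rule 57): 1010111001101
Gen 8 (rule 41): 0101100001010
Gen 9 (rule 57): 0011011100101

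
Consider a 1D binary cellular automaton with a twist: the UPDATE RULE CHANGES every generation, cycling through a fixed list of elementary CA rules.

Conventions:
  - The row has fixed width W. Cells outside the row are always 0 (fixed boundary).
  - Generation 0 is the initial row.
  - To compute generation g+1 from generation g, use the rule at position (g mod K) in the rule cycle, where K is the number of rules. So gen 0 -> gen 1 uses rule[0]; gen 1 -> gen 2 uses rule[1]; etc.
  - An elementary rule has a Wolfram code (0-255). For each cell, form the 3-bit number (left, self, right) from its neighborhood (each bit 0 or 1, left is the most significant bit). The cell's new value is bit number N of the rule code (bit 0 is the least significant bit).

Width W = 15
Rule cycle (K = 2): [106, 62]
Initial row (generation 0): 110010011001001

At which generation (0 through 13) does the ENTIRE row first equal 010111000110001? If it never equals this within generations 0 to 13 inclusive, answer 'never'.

Answer: never

Derivation:
Gen 0: 110010011001001
Gen 1 (rule 106): 110100111010010
Gen 2 (rule 62): 101111100111111
Gen 3 (rule 106): 011000101100001
Gen 4 (rule 62): 110101111010011
Gen 5 (rule 106): 111011001100111
Gen 6 (rule 62): 100110111011100
Gen 7 (rule 106): 001111101110100
Gen 8 (rule 62): 011000011001110
Gen 9 (rule 106): 111000111011010
Gen 10 (rule 62): 100101100110111
Gen 11 (rule 106): 001011101111101
Gen 12 (rule 62): 011110011000011
Gen 13 (rule 106): 110010111000111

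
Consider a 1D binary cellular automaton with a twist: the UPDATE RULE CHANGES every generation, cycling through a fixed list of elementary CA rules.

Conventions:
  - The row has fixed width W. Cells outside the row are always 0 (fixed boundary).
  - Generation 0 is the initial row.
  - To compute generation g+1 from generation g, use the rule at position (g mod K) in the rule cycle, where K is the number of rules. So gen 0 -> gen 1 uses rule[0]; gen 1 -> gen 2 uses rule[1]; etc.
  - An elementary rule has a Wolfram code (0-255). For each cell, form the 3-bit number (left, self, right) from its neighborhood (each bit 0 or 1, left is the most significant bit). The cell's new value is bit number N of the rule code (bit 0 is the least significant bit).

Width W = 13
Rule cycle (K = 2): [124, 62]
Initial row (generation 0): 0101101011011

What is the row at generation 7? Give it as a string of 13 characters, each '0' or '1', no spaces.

Gen 0: 0101101011011
Gen 1 (rule 124): 0111111111111
Gen 2 (rule 62): 1100000000000
Gen 3 (rule 124): 1110000000000
Gen 4 (rule 62): 1001000000000
Gen 5 (rule 124): 1101100000000
Gen 6 (rule 62): 1011010000000
Gen 7 (rule 124): 1111111000000

Answer: 1111111000000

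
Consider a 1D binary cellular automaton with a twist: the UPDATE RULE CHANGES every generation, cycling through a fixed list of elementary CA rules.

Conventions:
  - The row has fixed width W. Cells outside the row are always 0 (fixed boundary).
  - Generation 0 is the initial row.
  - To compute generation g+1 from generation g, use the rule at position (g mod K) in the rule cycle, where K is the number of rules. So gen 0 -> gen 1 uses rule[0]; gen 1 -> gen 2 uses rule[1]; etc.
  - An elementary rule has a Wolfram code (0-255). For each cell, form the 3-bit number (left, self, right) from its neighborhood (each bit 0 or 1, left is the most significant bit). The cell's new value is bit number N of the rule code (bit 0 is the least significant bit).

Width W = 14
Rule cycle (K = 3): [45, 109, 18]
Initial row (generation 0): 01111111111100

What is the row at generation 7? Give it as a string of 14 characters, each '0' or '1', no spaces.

Gen 0: 01111111111100
Gen 1 (rule 45): 01000000000001
Gen 2 (rule 109): 01011111111101
Gen 3 (rule 18): 10000000000000
Gen 4 (rule 45): 10111111111111
Gen 5 (rule 109): 11100000000001
Gen 6 (rule 18): 00010000000010
Gen 7 (rule 45): 11010111111010

Answer: 11010111111010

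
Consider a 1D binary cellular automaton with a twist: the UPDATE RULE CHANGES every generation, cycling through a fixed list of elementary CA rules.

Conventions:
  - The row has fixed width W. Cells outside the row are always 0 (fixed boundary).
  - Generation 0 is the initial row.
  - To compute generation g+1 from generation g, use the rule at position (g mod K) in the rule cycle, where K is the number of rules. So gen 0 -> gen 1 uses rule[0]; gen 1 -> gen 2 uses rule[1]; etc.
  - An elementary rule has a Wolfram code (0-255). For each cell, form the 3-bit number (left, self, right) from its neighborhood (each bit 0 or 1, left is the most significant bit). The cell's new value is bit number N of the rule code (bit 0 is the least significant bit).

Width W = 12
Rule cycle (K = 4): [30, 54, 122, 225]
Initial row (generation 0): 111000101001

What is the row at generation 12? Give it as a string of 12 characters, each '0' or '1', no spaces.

Answer: 010010010110

Derivation:
Gen 0: 111000101001
Gen 1 (rule 30): 100101101111
Gen 2 (rule 54): 111110010000
Gen 3 (rule 122): 100011101000
Gen 4 (rule 225): 001001110011
Gen 5 (rule 30): 011111001110
Gen 6 (rule 54): 100000110001
Gen 7 (rule 122): 010001111010
Gen 8 (rule 225): 000100111100
Gen 9 (rule 30): 001111100010
Gen 10 (rule 54): 010000010111
Gen 11 (rule 122): 101000101101
Gen 12 (rule 225): 010010010110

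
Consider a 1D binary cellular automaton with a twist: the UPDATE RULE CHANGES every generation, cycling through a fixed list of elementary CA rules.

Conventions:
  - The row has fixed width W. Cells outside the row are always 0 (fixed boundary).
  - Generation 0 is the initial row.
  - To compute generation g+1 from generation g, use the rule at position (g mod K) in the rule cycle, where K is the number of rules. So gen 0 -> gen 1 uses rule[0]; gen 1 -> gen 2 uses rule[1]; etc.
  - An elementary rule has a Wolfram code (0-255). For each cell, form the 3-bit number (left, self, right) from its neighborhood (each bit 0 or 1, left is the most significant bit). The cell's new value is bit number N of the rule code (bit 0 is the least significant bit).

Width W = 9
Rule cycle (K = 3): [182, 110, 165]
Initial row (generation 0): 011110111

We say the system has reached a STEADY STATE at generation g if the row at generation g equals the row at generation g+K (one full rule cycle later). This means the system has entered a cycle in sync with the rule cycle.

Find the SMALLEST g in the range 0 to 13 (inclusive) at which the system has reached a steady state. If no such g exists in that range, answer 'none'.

Gen 0: 011110111
Gen 1 (rule 182): 101101010
Gen 2 (rule 110): 111111110
Gen 3 (rule 165): 011111100
Gen 4 (rule 182): 101111010
Gen 5 (rule 110): 111001110
Gen 6 (rule 165): 010000100
Gen 7 (rule 182): 111001110
Gen 8 (rule 110): 101011010
Gen 9 (rule 165): 111100110
Gen 10 (rule 182): 011011001
Gen 11 (rule 110): 111111011
Gen 12 (rule 165): 011110100
Gen 13 (rule 182): 101101110
Gen 14 (rule 110): 111111010
Gen 15 (rule 165): 011110110
Gen 16 (rule 182): 101101001

Answer: none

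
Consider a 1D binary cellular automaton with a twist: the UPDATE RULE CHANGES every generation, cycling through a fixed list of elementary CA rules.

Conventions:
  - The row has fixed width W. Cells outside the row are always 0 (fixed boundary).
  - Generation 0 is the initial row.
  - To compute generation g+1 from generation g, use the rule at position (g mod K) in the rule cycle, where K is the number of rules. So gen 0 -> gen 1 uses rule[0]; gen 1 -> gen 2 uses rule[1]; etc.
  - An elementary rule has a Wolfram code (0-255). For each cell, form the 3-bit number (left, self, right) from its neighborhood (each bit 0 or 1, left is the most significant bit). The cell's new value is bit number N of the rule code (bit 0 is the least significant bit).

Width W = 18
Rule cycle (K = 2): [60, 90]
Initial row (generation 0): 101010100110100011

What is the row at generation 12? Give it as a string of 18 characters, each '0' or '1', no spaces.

Answer: 000111100101010010

Derivation:
Gen 0: 101010100110100011
Gen 1 (rule 60): 111111110101110010
Gen 2 (rule 90): 100000010001011101
Gen 3 (rule 60): 110000011001110011
Gen 4 (rule 90): 111000111111011111
Gen 5 (rule 60): 100100100000110000
Gen 6 (rule 90): 011011010001111000
Gen 7 (rule 60): 010110111001000100
Gen 8 (rule 90): 100110101110101010
Gen 9 (rule 60): 110101111001111111
Gen 10 (rule 90): 110001001111000001
Gen 11 (rule 60): 101001101000100001
Gen 12 (rule 90): 000111100101010010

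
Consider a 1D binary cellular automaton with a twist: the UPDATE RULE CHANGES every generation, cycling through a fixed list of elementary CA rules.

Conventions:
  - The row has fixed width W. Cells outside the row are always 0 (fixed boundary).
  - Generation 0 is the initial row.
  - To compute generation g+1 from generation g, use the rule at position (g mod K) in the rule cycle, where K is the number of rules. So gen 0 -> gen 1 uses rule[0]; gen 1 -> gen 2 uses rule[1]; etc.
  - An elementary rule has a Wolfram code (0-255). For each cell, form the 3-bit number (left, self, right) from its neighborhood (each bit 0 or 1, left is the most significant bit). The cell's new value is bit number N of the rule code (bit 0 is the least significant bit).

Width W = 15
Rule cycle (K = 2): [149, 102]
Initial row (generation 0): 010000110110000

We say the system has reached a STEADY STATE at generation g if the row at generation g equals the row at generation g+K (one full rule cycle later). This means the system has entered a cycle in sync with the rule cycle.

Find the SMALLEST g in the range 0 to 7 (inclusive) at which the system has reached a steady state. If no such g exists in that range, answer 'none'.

Answer: none

Derivation:
Gen 0: 010000110110000
Gen 1 (rule 149): 011110000001111
Gen 2 (rule 102): 100010000010001
Gen 3 (rule 149): 111011111011101
Gen 4 (rule 102): 001100001100111
Gen 5 (rule 149): 100011100010010
Gen 6 (rule 102): 100100100110110
Gen 7 (rule 149): 110110110000001
Gen 8 (rule 102): 011011010000011
Gen 9 (rule 149): 000000011111000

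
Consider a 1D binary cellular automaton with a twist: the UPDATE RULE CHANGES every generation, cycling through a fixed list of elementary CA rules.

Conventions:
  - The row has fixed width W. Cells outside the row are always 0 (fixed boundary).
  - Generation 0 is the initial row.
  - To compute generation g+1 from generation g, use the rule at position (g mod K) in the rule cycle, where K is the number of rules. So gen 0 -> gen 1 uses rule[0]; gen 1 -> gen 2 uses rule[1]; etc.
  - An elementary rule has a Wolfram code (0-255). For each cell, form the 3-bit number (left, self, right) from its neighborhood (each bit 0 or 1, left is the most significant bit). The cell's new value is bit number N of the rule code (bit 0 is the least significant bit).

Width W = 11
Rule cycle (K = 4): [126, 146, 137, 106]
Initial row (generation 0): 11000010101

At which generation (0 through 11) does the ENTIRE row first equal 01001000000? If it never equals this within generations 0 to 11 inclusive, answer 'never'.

Gen 0: 11000010101
Gen 1 (rule 126): 11100111111
Gen 2 (rule 146): 01011011110
Gen 3 (rule 137): 00010011100
Gen 4 (rule 106): 00100110100
Gen 5 (rule 126): 01111111110
Gen 6 (rule 146): 10111111101
Gen 7 (rule 137): 00111111000
Gen 8 (rule 106): 01100001000
Gen 9 (rule 126): 11110011100
Gen 10 (rule 146): 01101101010
Gen 11 (rule 137): 01001000000

Answer: 11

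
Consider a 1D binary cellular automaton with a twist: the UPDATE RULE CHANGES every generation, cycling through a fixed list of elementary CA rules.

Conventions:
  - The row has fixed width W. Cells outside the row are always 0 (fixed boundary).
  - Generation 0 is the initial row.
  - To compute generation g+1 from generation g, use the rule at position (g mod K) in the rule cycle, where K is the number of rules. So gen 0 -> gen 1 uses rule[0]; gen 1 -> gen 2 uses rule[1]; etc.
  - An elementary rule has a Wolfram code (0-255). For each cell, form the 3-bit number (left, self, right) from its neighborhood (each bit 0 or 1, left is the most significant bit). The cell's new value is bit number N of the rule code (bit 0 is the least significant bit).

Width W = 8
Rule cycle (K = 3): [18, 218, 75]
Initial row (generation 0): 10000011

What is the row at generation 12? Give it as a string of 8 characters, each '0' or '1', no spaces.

Gen 0: 10000011
Gen 1 (rule 18): 01000100
Gen 2 (rule 218): 10101010
Gen 3 (rule 75): 00000000
Gen 4 (rule 18): 00000000
Gen 5 (rule 218): 00000000
Gen 6 (rule 75): 11111111
Gen 7 (rule 18): 00000000
Gen 8 (rule 218): 00000000
Gen 9 (rule 75): 11111111
Gen 10 (rule 18): 00000000
Gen 11 (rule 218): 00000000
Gen 12 (rule 75): 11111111

Answer: 11111111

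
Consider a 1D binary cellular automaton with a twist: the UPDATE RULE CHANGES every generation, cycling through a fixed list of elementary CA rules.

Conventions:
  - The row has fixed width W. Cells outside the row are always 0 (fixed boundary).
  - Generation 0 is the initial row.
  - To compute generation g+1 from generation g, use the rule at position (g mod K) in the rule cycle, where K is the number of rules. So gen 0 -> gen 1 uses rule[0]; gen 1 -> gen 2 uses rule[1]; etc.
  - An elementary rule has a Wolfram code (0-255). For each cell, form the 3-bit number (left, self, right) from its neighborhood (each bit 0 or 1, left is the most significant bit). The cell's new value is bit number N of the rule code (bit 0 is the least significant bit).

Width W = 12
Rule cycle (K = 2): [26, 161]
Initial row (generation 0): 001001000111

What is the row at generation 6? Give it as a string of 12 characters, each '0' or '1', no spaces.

Answer: 001010100100

Derivation:
Gen 0: 001001000111
Gen 1 (rule 26): 010110101100
Gen 2 (rule 161): 001001010001
Gen 3 (rule 26): 010110001010
Gen 4 (rule 161): 001000100100
Gen 5 (rule 26): 010101011010
Gen 6 (rule 161): 001010100100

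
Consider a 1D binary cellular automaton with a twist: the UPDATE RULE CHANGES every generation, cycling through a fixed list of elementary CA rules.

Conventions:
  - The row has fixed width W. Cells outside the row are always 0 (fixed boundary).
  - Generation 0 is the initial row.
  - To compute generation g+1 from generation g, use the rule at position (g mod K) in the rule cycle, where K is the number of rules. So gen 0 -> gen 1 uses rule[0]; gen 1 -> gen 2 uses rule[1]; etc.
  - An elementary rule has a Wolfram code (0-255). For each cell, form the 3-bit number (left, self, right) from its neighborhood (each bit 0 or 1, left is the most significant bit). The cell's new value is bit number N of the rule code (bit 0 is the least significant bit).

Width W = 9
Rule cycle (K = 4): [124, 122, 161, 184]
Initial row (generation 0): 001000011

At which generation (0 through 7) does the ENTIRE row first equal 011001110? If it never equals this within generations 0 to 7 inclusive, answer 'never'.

Answer: never

Derivation:
Gen 0: 001000011
Gen 1 (rule 124): 001100011
Gen 2 (rule 122): 011110111
Gen 3 (rule 161): 001101010
Gen 4 (rule 184): 001010101
Gen 5 (rule 124): 001111111
Gen 6 (rule 122): 011000001
Gen 7 (rule 161): 000011100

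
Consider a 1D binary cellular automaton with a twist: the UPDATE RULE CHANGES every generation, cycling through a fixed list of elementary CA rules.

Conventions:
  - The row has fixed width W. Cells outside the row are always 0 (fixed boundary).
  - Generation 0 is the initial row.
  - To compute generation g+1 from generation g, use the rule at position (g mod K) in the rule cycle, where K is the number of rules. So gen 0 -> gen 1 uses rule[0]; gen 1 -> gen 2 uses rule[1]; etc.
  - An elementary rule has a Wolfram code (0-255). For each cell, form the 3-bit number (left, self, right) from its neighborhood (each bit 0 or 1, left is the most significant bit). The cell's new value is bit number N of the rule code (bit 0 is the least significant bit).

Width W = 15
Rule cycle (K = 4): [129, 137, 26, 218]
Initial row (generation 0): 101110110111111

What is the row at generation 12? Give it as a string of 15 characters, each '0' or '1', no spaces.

Gen 0: 101110110111111
Gen 1 (rule 129): 000100000011110
Gen 2 (rule 137): 110001111011100
Gen 3 (rule 26): 101011000010010
Gen 4 (rule 218): 000011100101101
Gen 5 (rule 129): 111001000000000
Gen 6 (rule 137): 110000011111111
Gen 7 (rule 26): 101000110000000
Gen 8 (rule 218): 000101111000000
Gen 9 (rule 129): 110000110011111
Gen 10 (rule 137): 100110100011110
Gen 11 (rule 26): 011100010110001
Gen 12 (rule 218): 111110100111010

Answer: 111110100111010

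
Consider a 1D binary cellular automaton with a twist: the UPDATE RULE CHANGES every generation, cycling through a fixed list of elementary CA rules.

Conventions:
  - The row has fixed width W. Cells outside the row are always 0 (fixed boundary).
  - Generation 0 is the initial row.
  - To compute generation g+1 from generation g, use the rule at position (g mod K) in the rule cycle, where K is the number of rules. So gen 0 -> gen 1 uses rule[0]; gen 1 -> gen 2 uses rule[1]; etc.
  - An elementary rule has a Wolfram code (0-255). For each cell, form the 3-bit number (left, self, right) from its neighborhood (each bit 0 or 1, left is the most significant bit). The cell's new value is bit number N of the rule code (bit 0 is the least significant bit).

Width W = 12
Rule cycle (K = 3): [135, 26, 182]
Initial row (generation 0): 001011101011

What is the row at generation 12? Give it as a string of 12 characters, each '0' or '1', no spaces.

Gen 0: 001011101011
Gen 1 (rule 135): 111001001000
Gen 2 (rule 26): 100110110100
Gen 3 (rule 182): 111001001110
Gen 4 (rule 135): 010011010100
Gen 5 (rule 26): 101110000010
Gen 6 (rule 182): 110101000111
Gen 7 (rule 135): 000101011010
Gen 8 (rule 26): 001000010001
Gen 9 (rule 182): 011100111011
Gen 10 (rule 135): 101001010000
Gen 11 (rule 26): 000110001000
Gen 12 (rule 182): 001001011100

Answer: 001001011100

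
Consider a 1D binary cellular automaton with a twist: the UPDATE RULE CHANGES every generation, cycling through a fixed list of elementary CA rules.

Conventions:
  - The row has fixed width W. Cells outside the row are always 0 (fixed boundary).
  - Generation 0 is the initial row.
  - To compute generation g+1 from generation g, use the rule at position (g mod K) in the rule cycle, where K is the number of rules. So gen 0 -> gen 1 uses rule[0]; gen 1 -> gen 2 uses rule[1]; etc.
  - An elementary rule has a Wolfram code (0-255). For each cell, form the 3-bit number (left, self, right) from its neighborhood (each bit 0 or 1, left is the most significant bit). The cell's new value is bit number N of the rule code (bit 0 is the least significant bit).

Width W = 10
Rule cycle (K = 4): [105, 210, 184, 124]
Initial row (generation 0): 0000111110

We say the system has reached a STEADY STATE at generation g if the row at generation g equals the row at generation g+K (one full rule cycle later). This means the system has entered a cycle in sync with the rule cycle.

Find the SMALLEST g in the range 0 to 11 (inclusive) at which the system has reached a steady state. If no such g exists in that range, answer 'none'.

Answer: none

Derivation:
Gen 0: 0000111110
Gen 1 (rule 105): 1110100010
Gen 2 (rule 210): 0110010101
Gen 3 (rule 184): 0101001010
Gen 4 (rule 124): 0111101111
Gen 5 (rule 105): 0100111001
Gen 6 (rule 210): 1011011110
Gen 7 (rule 184): 0110111101
Gen 8 (rule 124): 0111100111
Gen 9 (rule 105): 0100100101
Gen 10 (rule 210): 1011011000
Gen 11 (rule 184): 0110110100
Gen 12 (rule 124): 0111111110
Gen 13 (rule 105): 0100000010
Gen 14 (rule 210): 1010000101
Gen 15 (rule 184): 0101000010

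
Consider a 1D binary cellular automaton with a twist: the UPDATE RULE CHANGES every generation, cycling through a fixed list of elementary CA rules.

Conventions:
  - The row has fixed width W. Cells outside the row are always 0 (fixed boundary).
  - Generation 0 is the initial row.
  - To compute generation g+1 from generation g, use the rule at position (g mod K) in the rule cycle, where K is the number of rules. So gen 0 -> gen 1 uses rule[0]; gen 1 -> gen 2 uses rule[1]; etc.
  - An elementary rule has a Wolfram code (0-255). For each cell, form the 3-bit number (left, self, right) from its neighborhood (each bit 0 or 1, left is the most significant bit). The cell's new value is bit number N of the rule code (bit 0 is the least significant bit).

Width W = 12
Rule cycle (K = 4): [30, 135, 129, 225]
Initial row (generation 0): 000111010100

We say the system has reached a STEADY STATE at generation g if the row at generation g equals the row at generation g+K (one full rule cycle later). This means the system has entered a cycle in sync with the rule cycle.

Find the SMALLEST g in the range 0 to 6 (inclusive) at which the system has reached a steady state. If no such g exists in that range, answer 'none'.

Answer: none

Derivation:
Gen 0: 000111010100
Gen 1 (rule 30): 001100010110
Gen 2 (rule 135): 110001110000
Gen 3 (rule 129): 000100100111
Gen 4 (rule 225): 110000000011
Gen 5 (rule 30): 101000000110
Gen 6 (rule 135): 101011111000
Gen 7 (rule 129): 000001110011
Gen 8 (rule 225): 111100110001
Gen 9 (rule 30): 100011101011
Gen 10 (rule 135): 101101001000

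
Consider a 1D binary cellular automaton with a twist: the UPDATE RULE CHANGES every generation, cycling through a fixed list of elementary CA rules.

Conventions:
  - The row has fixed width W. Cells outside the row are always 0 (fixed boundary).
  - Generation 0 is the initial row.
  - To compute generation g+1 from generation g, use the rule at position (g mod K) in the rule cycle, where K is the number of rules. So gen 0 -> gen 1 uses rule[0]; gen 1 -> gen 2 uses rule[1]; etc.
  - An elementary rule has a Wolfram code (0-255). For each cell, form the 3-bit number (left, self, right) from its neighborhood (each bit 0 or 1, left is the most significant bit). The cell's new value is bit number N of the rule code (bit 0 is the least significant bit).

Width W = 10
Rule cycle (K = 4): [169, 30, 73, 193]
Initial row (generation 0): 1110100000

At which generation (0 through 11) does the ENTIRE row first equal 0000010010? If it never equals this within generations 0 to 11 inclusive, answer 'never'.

Answer: never

Derivation:
Gen 0: 1110100000
Gen 1 (rule 169): 1101001111
Gen 2 (rule 30): 1001111000
Gen 3 (rule 73): 0001001011
Gen 4 (rule 193): 1100000001
Gen 5 (rule 169): 1001111100
Gen 6 (rule 30): 1111000010
Gen 7 (rule 73): 1001011000
Gen 8 (rule 193): 0000001011
Gen 9 (rule 169): 1111100110
Gen 10 (rule 30): 1000011101
Gen 11 (rule 73): 0011010100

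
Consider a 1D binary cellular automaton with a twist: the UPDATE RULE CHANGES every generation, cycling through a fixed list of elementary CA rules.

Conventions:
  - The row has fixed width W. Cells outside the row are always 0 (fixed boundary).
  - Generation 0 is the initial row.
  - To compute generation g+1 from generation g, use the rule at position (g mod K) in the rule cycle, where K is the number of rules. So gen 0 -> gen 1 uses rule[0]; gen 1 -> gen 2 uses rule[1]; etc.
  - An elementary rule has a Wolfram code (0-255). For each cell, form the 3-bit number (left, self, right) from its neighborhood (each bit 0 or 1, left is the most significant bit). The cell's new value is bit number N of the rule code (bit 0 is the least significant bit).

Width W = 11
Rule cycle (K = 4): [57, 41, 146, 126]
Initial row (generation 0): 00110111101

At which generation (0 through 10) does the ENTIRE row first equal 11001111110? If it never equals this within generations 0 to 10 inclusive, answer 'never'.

Gen 0: 00110111101
Gen 1 (rule 57): 10101100010
Gen 2 (rule 41): 01011001000
Gen 3 (rule 146): 10000110100
Gen 4 (rule 126): 11001111110
Gen 5 (rule 57): 10101000001
Gen 6 (rule 41): 01010011100
Gen 7 (rule 146): 10001101010
Gen 8 (rule 126): 11011111111
Gen 9 (rule 57): 10110000000
Gen 10 (rule 41): 01100111111

Answer: 4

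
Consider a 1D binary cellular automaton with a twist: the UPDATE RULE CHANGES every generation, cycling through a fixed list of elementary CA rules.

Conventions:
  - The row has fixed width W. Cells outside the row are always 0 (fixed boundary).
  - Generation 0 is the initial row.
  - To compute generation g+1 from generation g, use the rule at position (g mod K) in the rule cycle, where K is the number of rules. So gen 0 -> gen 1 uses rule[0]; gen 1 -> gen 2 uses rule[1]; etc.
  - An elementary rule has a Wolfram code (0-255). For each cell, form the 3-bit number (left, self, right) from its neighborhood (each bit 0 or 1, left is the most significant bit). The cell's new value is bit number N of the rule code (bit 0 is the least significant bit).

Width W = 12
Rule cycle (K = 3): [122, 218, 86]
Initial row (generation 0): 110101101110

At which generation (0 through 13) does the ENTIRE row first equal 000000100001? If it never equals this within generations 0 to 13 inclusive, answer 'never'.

Gen 0: 110101101110
Gen 1 (rule 122): 111011111011
Gen 2 (rule 218): 111011111011
Gen 3 (rule 86): 001000001001
Gen 4 (rule 122): 010100010110
Gen 5 (rule 218): 100010100111
Gen 6 (rule 86): 110110111001
Gen 7 (rule 122): 111111101110
Gen 8 (rule 218): 111111101111
Gen 9 (rule 86): 000000100001
Gen 10 (rule 122): 000001010010
Gen 11 (rule 218): 000010001101
Gen 12 (rule 86): 000111010101
Gen 13 (rule 122): 001101101010

Answer: 9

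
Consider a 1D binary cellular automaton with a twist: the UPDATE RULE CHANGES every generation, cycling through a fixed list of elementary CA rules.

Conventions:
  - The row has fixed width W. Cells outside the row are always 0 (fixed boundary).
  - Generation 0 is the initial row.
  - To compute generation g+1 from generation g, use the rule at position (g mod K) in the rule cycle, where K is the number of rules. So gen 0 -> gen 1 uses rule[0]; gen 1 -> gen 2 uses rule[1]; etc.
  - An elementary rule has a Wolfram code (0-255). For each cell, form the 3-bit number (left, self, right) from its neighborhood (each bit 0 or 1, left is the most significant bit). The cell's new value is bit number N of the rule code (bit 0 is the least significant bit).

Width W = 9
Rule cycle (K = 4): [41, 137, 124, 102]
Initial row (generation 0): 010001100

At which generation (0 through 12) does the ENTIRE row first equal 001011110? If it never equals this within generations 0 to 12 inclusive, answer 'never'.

Answer: 6

Derivation:
Gen 0: 010001100
Gen 1 (rule 41): 000101001
Gen 2 (rule 137): 110000000
Gen 3 (rule 124): 111000000
Gen 4 (rule 102): 001000000
Gen 5 (rule 41): 100011111
Gen 6 (rule 137): 001011110
Gen 7 (rule 124): 001110011
Gen 8 (rule 102): 010010101
Gen 9 (rule 41): 000001010
Gen 10 (rule 137): 111100000
Gen 11 (rule 124): 100110000
Gen 12 (rule 102): 101010000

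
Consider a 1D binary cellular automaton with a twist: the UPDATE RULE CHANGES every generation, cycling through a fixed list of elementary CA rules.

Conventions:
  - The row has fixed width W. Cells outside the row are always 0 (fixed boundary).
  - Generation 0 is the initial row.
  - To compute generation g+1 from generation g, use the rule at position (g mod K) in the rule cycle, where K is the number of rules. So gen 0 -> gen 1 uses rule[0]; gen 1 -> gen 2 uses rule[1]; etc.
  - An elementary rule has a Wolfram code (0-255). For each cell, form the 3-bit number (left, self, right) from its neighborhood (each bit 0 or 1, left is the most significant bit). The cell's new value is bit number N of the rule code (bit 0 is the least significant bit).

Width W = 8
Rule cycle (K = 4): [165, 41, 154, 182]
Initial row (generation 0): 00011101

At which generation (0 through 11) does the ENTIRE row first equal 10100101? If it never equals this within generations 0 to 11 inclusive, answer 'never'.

Answer: never

Derivation:
Gen 0: 00011101
Gen 1 (rule 165): 11001011
Gen 2 (rule 41): 10000110
Gen 3 (rule 154): 01001101
Gen 4 (rule 182): 11110011
Gen 5 (rule 165): 01100000
Gen 6 (rule 41): 01001111
Gen 7 (rule 154): 10111110
Gen 8 (rule 182): 11011101
Gen 9 (rule 165): 00101011
Gen 10 (rule 41): 10010110
Gen 11 (rule 154): 01100101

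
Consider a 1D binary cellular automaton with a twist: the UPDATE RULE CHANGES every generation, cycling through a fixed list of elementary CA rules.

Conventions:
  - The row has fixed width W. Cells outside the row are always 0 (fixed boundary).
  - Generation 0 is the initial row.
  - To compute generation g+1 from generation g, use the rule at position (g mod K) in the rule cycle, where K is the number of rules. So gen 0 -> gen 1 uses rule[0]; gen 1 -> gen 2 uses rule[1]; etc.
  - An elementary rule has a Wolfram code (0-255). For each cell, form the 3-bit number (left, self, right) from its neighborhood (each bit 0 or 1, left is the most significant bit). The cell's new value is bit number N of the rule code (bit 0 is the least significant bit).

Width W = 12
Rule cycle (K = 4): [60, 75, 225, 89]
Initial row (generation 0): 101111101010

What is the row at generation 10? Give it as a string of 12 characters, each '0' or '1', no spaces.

Gen 0: 101111101010
Gen 1 (rule 60): 111000011111
Gen 2 (rule 75): 101011110001
Gen 3 (rule 225): 010101110100
Gen 4 (rule 89): 000001010011
Gen 5 (rule 60): 000001111010
Gen 6 (rule 75): 111111001000
Gen 7 (rule 225): 011111000011
Gen 8 (rule 89): 010001111011
Gen 9 (rule 60): 011001000110
Gen 10 (rule 75): 111010011110

Answer: 111010011110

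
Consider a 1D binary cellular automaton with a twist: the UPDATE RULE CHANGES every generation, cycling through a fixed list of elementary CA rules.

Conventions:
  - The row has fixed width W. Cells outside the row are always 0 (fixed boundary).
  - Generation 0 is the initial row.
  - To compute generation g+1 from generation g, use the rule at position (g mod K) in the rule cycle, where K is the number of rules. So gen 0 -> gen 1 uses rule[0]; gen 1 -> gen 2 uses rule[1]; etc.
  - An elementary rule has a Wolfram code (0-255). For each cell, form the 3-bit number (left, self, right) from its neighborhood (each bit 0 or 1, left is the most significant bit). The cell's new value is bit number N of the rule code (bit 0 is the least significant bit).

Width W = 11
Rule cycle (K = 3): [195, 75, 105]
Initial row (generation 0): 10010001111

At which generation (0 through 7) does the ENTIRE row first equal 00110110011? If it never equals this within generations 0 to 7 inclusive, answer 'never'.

Answer: 6

Derivation:
Gen 0: 10010001111
Gen 1 (rule 195): 00100110111
Gen 2 (rule 75): 11001110101
Gen 3 (rule 105): 11001011010
Gen 4 (rule 195): 01010001000
Gen 5 (rule 75): 10000110011
Gen 6 (rule 105): 00110110011
Gen 7 (rule 195): 11010010101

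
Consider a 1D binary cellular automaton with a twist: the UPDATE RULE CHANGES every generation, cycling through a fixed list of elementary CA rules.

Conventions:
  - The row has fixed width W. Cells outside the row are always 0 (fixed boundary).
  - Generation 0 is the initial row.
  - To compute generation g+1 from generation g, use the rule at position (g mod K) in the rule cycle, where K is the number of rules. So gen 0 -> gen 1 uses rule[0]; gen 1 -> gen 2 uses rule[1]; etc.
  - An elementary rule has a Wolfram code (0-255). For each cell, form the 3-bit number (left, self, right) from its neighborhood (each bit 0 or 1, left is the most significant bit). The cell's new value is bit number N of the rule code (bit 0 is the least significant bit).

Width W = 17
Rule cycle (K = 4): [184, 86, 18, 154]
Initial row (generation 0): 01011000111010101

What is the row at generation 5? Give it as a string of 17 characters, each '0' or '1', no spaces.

Gen 0: 01011000111010101
Gen 1 (rule 184): 00110100110101010
Gen 2 (rule 86): 01010111010101011
Gen 3 (rule 18): 10000000000000000
Gen 4 (rule 154): 01000000000000000
Gen 5 (rule 184): 00100000000000000

Answer: 00100000000000000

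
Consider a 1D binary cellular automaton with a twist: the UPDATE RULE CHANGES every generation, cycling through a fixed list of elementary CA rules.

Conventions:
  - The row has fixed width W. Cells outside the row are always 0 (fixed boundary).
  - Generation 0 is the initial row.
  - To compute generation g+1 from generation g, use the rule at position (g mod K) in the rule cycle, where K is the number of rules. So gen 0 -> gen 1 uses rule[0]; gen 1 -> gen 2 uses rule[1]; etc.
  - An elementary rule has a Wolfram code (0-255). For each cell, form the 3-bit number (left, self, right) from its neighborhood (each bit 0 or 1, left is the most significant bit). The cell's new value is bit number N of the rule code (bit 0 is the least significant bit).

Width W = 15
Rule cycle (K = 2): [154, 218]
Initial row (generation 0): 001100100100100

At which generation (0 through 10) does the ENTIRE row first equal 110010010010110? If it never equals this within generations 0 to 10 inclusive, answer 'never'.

Gen 0: 001100100100100
Gen 1 (rule 154): 011011011011010
Gen 2 (rule 218): 111011011011001
Gen 3 (rule 154): 110010010010110
Gen 4 (rule 218): 111101101100111
Gen 5 (rule 154): 111001001011110
Gen 6 (rule 218): 111110110011111
Gen 7 (rule 154): 111100101111110
Gen 8 (rule 218): 111111001111111
Gen 9 (rule 154): 111110111111110
Gen 10 (rule 218): 111110111111111

Answer: 3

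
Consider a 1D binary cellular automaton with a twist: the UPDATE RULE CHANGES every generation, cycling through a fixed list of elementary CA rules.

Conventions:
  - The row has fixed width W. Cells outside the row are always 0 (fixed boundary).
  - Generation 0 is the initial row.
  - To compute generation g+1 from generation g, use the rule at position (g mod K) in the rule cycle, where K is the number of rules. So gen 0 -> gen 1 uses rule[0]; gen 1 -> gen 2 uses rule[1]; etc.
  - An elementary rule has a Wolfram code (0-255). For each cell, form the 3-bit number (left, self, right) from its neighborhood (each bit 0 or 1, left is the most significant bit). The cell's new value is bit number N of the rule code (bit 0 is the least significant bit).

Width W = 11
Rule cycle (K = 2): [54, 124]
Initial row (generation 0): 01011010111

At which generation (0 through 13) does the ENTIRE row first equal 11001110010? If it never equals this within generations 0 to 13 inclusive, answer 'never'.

Gen 0: 01011010111
Gen 1 (rule 54): 11100111000
Gen 2 (rule 124): 10110101100
Gen 3 (rule 54): 11001110010
Gen 4 (rule 124): 11101011011
Gen 5 (rule 54): 00011100100
Gen 6 (rule 124): 00010110110
Gen 7 (rule 54): 00111001001
Gen 8 (rule 124): 00101101101
Gen 9 (rule 54): 01110010011
Gen 10 (rule 124): 01011011011
Gen 11 (rule 54): 11100100100
Gen 12 (rule 124): 10110110110
Gen 13 (rule 54): 11001001001

Answer: 3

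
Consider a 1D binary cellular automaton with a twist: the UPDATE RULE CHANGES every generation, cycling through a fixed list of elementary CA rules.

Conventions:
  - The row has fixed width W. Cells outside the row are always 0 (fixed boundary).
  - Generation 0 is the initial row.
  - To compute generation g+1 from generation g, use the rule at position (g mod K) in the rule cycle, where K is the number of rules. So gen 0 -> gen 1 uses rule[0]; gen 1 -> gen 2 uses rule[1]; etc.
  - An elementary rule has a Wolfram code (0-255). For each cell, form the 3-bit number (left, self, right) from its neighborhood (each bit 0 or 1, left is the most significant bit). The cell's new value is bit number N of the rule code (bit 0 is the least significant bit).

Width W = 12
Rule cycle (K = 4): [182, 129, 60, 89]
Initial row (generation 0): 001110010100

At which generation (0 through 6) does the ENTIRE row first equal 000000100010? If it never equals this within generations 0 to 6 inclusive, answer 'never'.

Answer: 3

Derivation:
Gen 0: 001110010100
Gen 1 (rule 182): 010101111110
Gen 2 (rule 129): 000000111100
Gen 3 (rule 60): 000000100010
Gen 4 (rule 89): 111110011001
Gen 5 (rule 182): 011101100111
Gen 6 (rule 129): 001000000010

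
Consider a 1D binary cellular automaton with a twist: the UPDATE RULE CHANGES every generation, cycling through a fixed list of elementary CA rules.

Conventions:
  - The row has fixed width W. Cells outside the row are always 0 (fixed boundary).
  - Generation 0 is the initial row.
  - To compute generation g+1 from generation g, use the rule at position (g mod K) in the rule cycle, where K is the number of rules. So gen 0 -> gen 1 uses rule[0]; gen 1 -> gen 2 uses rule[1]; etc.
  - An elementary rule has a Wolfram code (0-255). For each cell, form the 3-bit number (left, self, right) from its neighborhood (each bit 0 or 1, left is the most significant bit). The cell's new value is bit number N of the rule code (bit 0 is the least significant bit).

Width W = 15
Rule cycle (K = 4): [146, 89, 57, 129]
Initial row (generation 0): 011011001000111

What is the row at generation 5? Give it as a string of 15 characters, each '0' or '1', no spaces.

Answer: 001010001010110

Derivation:
Gen 0: 011011001000111
Gen 1 (rule 146): 100000110101010
Gen 2 (rule 89): 011110110000001
Gen 3 (rule 57): 010001101111100
Gen 4 (rule 129): 000100000111001
Gen 5 (rule 146): 001010001010110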